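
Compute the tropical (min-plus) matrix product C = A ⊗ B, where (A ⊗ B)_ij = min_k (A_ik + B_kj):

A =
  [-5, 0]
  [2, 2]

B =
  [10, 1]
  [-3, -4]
A ⊗ B =
  [-3, -4]
  [-1, -2]

Apply the min-plus product entry-by-entry:
  C[0][0] = min over k of (A[0][0] + B[0][0] = -5 + 10 = 5, A[0][1] + B[1][0] = 0 + -3 = -3) = -3 (attained at k = 1)
  C[0][1] = min over k of (A[0][0] + B[0][1] = -5 + 1 = -4, A[0][1] + B[1][1] = 0 + -4 = -4) = -4 (attained at k = 0)
  C[1][0] = min over k of (A[1][0] + B[0][0] = 2 + 10 = 12, A[1][1] + B[1][0] = 2 + -3 = -1) = -1 (attained at k = 1)
  C[1][1] = min over k of (A[1][0] + B[0][1] = 2 + 1 = 3, A[1][1] + B[1][1] = 2 + -4 = -2) = -2 (attained at k = 1)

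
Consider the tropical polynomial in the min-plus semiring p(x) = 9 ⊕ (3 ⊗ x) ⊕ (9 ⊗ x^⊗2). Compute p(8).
p(8) = 9

A tropical monomial a ⊗ x^⊗i evaluates to a + i · x. Evaluating each term at x = 8:
  Term 0 contributes 9 + 0 · 8 = 9
  Term 1 contributes 3 + 1 · 8 = 11
  Term 2 contributes 9 + 2 · 8 = 25
p(8) = ⊕ of these = min[9, 11, 25] = 9.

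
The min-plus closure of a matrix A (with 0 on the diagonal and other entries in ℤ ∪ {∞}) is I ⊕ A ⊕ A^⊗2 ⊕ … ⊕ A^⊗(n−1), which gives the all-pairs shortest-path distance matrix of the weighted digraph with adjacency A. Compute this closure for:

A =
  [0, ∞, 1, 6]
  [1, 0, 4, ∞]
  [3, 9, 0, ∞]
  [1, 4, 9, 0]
Closure =
  [0, 10, 1, 6]
  [1, 0, 2, 7]
  [3, 9, 0, 9]
  [1, 4, 2, 0]

This is the Floyd-Warshall all-pairs shortest-path computation. For each intermediate vertex k = 0, 1, …, 3, update dist[i][j] ← min(dist[i][j], dist[i][k] + dist[k][j]). The final matrix gives, for each (i, j), the minimum total weight of any directed path from i to j (possibly empty when i = j).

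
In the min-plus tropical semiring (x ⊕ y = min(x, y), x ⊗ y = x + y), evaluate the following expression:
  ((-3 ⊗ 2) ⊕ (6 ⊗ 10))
((-3 ⊗ 2) ⊕ (6 ⊗ 10)) = -1

Expand innermost to outermost. Recall ⊕ takes the minimum of its arguments and ⊗ takes their sum. Working out the expression ((-3 ⊗ 2) ⊕ (6 ⊗ 10)) gives -1.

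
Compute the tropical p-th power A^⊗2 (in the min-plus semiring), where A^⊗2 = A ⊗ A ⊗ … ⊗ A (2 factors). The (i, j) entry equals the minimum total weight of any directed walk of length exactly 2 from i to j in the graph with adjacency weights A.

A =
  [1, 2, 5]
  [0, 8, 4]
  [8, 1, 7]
A^⊗2 =
  [2, 3, 6]
  [1, 2, 5]
  [1, 8, 5]

Each entry (A^⊗2)_ij equals the minimum over all length-2 walks i = v_0 → v_1 → … → v_2 = j of Σ_t A[v_t][v_{t+1}]. For example, for (i, j) = (0, 2) we minimise over 3 possible intermediate vertex sequences; the minimum is 6, attained along the walk 0 → 0 → 2.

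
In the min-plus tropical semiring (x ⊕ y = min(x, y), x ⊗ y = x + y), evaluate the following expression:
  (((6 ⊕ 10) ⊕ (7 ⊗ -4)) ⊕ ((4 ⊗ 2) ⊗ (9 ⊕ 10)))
(((6 ⊕ 10) ⊕ (7 ⊗ -4)) ⊕ ((4 ⊗ 2) ⊗ (9 ⊕ 10))) = 3

Expand innermost to outermost. Recall ⊕ takes the minimum of its arguments and ⊗ takes their sum. Working out the expression (((6 ⊕ 10) ⊕ (7 ⊗ -4)) ⊕ ((4 ⊗ 2) ⊗ (9 ⊕ 10))) gives 3.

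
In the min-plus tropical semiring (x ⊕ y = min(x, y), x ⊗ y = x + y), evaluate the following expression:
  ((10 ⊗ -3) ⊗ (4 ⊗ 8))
((10 ⊗ -3) ⊗ (4 ⊗ 8)) = 19

Expand innermost to outermost. Recall ⊕ takes the minimum of its arguments and ⊗ takes their sum. Working out the expression ((10 ⊗ -3) ⊗ (4 ⊗ 8)) gives 19.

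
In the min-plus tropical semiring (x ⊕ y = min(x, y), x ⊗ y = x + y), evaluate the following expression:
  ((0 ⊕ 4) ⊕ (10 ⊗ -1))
((0 ⊕ 4) ⊕ (10 ⊗ -1)) = 0

Expand innermost to outermost. Recall ⊕ takes the minimum of its arguments and ⊗ takes their sum. Working out the expression ((0 ⊕ 4) ⊕ (10 ⊗ -1)) gives 0.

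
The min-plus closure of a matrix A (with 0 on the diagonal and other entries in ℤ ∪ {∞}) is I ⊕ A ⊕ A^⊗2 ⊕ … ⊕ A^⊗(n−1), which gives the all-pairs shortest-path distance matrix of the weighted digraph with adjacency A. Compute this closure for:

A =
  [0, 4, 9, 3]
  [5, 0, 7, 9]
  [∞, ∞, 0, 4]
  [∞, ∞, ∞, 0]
Closure =
  [0, 4, 9, 3]
  [5, 0, 7, 8]
  [∞, ∞, 0, 4]
  [∞, ∞, ∞, 0]

This is the Floyd-Warshall all-pairs shortest-path computation. For each intermediate vertex k = 0, 1, …, 3, update dist[i][j] ← min(dist[i][j], dist[i][k] + dist[k][j]). The final matrix gives, for each (i, j), the minimum total weight of any directed path from i to j (possibly empty when i = j).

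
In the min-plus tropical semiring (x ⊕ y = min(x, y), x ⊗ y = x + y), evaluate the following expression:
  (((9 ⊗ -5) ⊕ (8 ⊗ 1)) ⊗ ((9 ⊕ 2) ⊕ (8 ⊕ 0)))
(((9 ⊗ -5) ⊕ (8 ⊗ 1)) ⊗ ((9 ⊕ 2) ⊕ (8 ⊕ 0))) = 4

Expand innermost to outermost. Recall ⊕ takes the minimum of its arguments and ⊗ takes their sum. Working out the expression (((9 ⊗ -5) ⊕ (8 ⊗ 1)) ⊗ ((9 ⊕ 2) ⊕ (8 ⊕ 0))) gives 4.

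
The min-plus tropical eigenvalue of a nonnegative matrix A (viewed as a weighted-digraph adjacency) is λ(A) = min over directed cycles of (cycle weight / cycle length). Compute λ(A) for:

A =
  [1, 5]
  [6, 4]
λ(A) = 1

Enumerate directed cycles and compute their means (weight / length). Sample:
  cycle 0 → 0: weight = 1, length = 1, mean = 1/1 ≈ 1.000
  cycle 1 → 1: weight = 4, length = 1, mean = 4/1 ≈ 4.000
  cycle 0 → 1 → 0: weight = 11, length = 2, mean = 11/2 ≈ 5.500
  cycle 1 → 0 → 1: weight = 11, length = 2, mean = 11/2 ≈ 5.500
Minimum mean = 1.000, attained e.g. along the cycle 0 → 0 with weight 1 and length 1. So λ(A) = 1/1 = 1.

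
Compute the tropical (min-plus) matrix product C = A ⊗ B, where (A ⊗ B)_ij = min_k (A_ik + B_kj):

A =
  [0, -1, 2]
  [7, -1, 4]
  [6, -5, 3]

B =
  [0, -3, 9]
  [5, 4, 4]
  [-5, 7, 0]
A ⊗ B =
  [-3, -3, 2]
  [-1, 3, 3]
  [-2, -1, -1]

Apply the min-plus product entry-by-entry:
  C[0][0] = min over k of (A[0][0] + B[0][0] = 0 + 0 = 0, A[0][1] + B[1][0] = -1 + 5 = 4, A[0][2] + B[2][0] = 2 + -5 = -3) = -3 (attained at k = 2)
  C[0][1] = min over k of (A[0][0] + B[0][1] = 0 + -3 = -3, A[0][1] + B[1][1] = -1 + 4 = 3, A[0][2] + B[2][1] = 2 + 7 = 9) = -3 (attained at k = 0)
  C[0][2] = min over k of (A[0][0] + B[0][2] = 0 + 9 = 9, A[0][1] + B[1][2] = -1 + 4 = 3, A[0][2] + B[2][2] = 2 + 0 = 2) = 2 (attained at k = 2)
  C[1][0] = min over k of (A[1][0] + B[0][0] = 7 + 0 = 7, A[1][1] + B[1][0] = -1 + 5 = 4, A[1][2] + B[2][0] = 4 + -5 = -1) = -1 (attained at k = 2)
  C[1][1] = min over k of (A[1][0] + B[0][1] = 7 + -3 = 4, A[1][1] + B[1][1] = -1 + 4 = 3, A[1][2] + B[2][1] = 4 + 7 = 11) = 3 (attained at k = 1)
  C[1][2] = min over k of (A[1][0] + B[0][2] = 7 + 9 = 16, A[1][1] + B[1][2] = -1 + 4 = 3, A[1][2] + B[2][2] = 4 + 0 = 4) = 3 (attained at k = 1)
  C[2][0] = min over k of (A[2][0] + B[0][0] = 6 + 0 = 6, A[2][1] + B[1][0] = -5 + 5 = 0, A[2][2] + B[2][0] = 3 + -5 = -2) = -2 (attained at k = 2)
  C[2][1] = min over k of (A[2][0] + B[0][1] = 6 + -3 = 3, A[2][1] + B[1][1] = -5 + 4 = -1, A[2][2] + B[2][1] = 3 + 7 = 10) = -1 (attained at k = 1)
  C[2][2] = min over k of (A[2][0] + B[0][2] = 6 + 9 = 15, A[2][1] + B[1][2] = -5 + 4 = -1, A[2][2] + B[2][2] = 3 + 0 = 3) = -1 (attained at k = 1)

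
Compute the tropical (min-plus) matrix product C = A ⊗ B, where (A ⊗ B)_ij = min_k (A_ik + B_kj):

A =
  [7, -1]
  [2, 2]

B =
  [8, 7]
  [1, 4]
A ⊗ B =
  [0, 3]
  [3, 6]

Apply the min-plus product entry-by-entry:
  C[0][0] = min over k of (A[0][0] + B[0][0] = 7 + 8 = 15, A[0][1] + B[1][0] = -1 + 1 = 0) = 0 (attained at k = 1)
  C[0][1] = min over k of (A[0][0] + B[0][1] = 7 + 7 = 14, A[0][1] + B[1][1] = -1 + 4 = 3) = 3 (attained at k = 1)
  C[1][0] = min over k of (A[1][0] + B[0][0] = 2 + 8 = 10, A[1][1] + B[1][0] = 2 + 1 = 3) = 3 (attained at k = 1)
  C[1][1] = min over k of (A[1][0] + B[0][1] = 2 + 7 = 9, A[1][1] + B[1][1] = 2 + 4 = 6) = 6 (attained at k = 1)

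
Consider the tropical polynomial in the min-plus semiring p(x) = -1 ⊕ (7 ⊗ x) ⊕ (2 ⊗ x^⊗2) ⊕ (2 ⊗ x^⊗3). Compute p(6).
p(6) = -1

A tropical monomial a ⊗ x^⊗i evaluates to a + i · x. Evaluating each term at x = 6:
  Term 0 contributes -1 + 0 · 6 = -1
  Term 1 contributes 7 + 1 · 6 = 13
  Term 2 contributes 2 + 2 · 6 = 14
  Term 3 contributes 2 + 3 · 6 = 20
p(6) = ⊕ of these = min[-1, 13, 14, 20] = -1.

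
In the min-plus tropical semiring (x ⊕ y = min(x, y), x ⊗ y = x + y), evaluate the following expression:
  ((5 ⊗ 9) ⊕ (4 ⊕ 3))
((5 ⊗ 9) ⊕ (4 ⊕ 3)) = 3

Expand innermost to outermost. Recall ⊕ takes the minimum of its arguments and ⊗ takes their sum. Working out the expression ((5 ⊗ 9) ⊕ (4 ⊕ 3)) gives 3.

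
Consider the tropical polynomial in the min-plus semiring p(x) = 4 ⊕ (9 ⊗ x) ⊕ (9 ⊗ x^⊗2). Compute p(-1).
p(-1) = 4

A tropical monomial a ⊗ x^⊗i evaluates to a + i · x. Evaluating each term at x = -1:
  Term 0 contributes 4 + 0 · -1 = 4
  Term 1 contributes 9 + 1 · -1 = 8
  Term 2 contributes 9 + 2 · -1 = 7
p(-1) = ⊕ of these = min[4, 8, 7] = 4.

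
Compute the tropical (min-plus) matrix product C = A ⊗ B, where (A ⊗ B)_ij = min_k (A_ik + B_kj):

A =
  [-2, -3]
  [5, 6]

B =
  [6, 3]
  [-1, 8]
A ⊗ B =
  [-4, 1]
  [5, 8]

Apply the min-plus product entry-by-entry:
  C[0][0] = min over k of (A[0][0] + B[0][0] = -2 + 6 = 4, A[0][1] + B[1][0] = -3 + -1 = -4) = -4 (attained at k = 1)
  C[0][1] = min over k of (A[0][0] + B[0][1] = -2 + 3 = 1, A[0][1] + B[1][1] = -3 + 8 = 5) = 1 (attained at k = 0)
  C[1][0] = min over k of (A[1][0] + B[0][0] = 5 + 6 = 11, A[1][1] + B[1][0] = 6 + -1 = 5) = 5 (attained at k = 1)
  C[1][1] = min over k of (A[1][0] + B[0][1] = 5 + 3 = 8, A[1][1] + B[1][1] = 6 + 8 = 14) = 8 (attained at k = 0)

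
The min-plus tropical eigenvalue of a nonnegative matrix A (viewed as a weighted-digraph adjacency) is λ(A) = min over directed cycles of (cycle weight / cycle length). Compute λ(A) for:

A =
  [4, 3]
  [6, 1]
λ(A) = 1

Enumerate directed cycles and compute their means (weight / length). Sample:
  cycle 0 → 0: weight = 4, length = 1, mean = 4/1 ≈ 4.000
  cycle 1 → 1: weight = 1, length = 1, mean = 1/1 ≈ 1.000
  cycle 0 → 1 → 0: weight = 9, length = 2, mean = 9/2 ≈ 4.500
  cycle 1 → 0 → 1: weight = 9, length = 2, mean = 9/2 ≈ 4.500
Minimum mean = 1.000, attained e.g. along the cycle 1 → 1 with weight 1 and length 1. So λ(A) = 1/1 = 1.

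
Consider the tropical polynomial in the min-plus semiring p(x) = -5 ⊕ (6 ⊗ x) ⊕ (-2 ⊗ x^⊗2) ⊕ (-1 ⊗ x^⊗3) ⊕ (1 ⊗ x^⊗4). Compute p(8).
p(8) = -5

A tropical monomial a ⊗ x^⊗i evaluates to a + i · x. Evaluating each term at x = 8:
  Term 0 contributes -5 + 0 · 8 = -5
  Term 1 contributes 6 + 1 · 8 = 14
  Term 2 contributes -2 + 2 · 8 = 14
  Term 3 contributes -1 + 3 · 8 = 23
  Term 4 contributes 1 + 4 · 8 = 33
p(8) = ⊕ of these = min[-5, 14, 14, 23, 33] = -5.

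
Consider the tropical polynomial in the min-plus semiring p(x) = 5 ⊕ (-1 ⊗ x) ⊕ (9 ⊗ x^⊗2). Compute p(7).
p(7) = 5

A tropical monomial a ⊗ x^⊗i evaluates to a + i · x. Evaluating each term at x = 7:
  Term 0 contributes 5 + 0 · 7 = 5
  Term 1 contributes -1 + 1 · 7 = 6
  Term 2 contributes 9 + 2 · 7 = 23
p(7) = ⊕ of these = min[5, 6, 23] = 5.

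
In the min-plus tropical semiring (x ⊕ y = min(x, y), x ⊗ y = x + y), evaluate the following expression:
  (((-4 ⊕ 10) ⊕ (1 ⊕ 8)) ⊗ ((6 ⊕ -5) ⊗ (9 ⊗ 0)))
(((-4 ⊕ 10) ⊕ (1 ⊕ 8)) ⊗ ((6 ⊕ -5) ⊗ (9 ⊗ 0))) = 0

Expand innermost to outermost. Recall ⊕ takes the minimum of its arguments and ⊗ takes their sum. Working out the expression (((-4 ⊕ 10) ⊕ (1 ⊕ 8)) ⊗ ((6 ⊕ -5) ⊗ (9 ⊗ 0))) gives 0.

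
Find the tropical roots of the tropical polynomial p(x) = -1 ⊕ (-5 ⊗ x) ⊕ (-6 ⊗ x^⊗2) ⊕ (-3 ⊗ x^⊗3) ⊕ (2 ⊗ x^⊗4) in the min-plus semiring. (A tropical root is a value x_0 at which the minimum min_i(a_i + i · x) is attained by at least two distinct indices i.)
Roots: {-5, -3, 1, 4}

Each tropical root is a break point of the lower envelope of the lines y = a_i + i · x (there are 5 lines, with slopes 0, 1, ..., 4). Only the lines that attain the minimum somewhere contribute to roots; other lines are dominated. Here the surviving (envelope) indices are i = 4, i = 3, i = 2, i = 1, i = 0.
Intersections between consecutive envelope lines give the roots: for adjacent envelope indices i < j the intersection is x = (a_i − a_j) / (j − i). Reading off the sorted break points: {-5, -3, 1, 4}.
Verification: at each break x_0, at least two indices attain the minimum of min_i(a_i + i · x_0).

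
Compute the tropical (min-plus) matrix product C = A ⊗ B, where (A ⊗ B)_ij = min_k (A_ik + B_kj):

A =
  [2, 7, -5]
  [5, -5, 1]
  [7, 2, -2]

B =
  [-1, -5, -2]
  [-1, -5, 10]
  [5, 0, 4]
A ⊗ B =
  [0, -5, -1]
  [-6, -10, 3]
  [1, -3, 2]

Apply the min-plus product entry-by-entry:
  C[0][0] = min over k of (A[0][0] + B[0][0] = 2 + -1 = 1, A[0][1] + B[1][0] = 7 + -1 = 6, A[0][2] + B[2][0] = -5 + 5 = 0) = 0 (attained at k = 2)
  C[0][1] = min over k of (A[0][0] + B[0][1] = 2 + -5 = -3, A[0][1] + B[1][1] = 7 + -5 = 2, A[0][2] + B[2][1] = -5 + 0 = -5) = -5 (attained at k = 2)
  C[0][2] = min over k of (A[0][0] + B[0][2] = 2 + -2 = 0, A[0][1] + B[1][2] = 7 + 10 = 17, A[0][2] + B[2][2] = -5 + 4 = -1) = -1 (attained at k = 2)
  C[1][0] = min over k of (A[1][0] + B[0][0] = 5 + -1 = 4, A[1][1] + B[1][0] = -5 + -1 = -6, A[1][2] + B[2][0] = 1 + 5 = 6) = -6 (attained at k = 1)
  C[1][1] = min over k of (A[1][0] + B[0][1] = 5 + -5 = 0, A[1][1] + B[1][1] = -5 + -5 = -10, A[1][2] + B[2][1] = 1 + 0 = 1) = -10 (attained at k = 1)
  C[1][2] = min over k of (A[1][0] + B[0][2] = 5 + -2 = 3, A[1][1] + B[1][2] = -5 + 10 = 5, A[1][2] + B[2][2] = 1 + 4 = 5) = 3 (attained at k = 0)
  C[2][0] = min over k of (A[2][0] + B[0][0] = 7 + -1 = 6, A[2][1] + B[1][0] = 2 + -1 = 1, A[2][2] + B[2][0] = -2 + 5 = 3) = 1 (attained at k = 1)
  C[2][1] = min over k of (A[2][0] + B[0][1] = 7 + -5 = 2, A[2][1] + B[1][1] = 2 + -5 = -3, A[2][2] + B[2][1] = -2 + 0 = -2) = -3 (attained at k = 1)
  C[2][2] = min over k of (A[2][0] + B[0][2] = 7 + -2 = 5, A[2][1] + B[1][2] = 2 + 10 = 12, A[2][2] + B[2][2] = -2 + 4 = 2) = 2 (attained at k = 2)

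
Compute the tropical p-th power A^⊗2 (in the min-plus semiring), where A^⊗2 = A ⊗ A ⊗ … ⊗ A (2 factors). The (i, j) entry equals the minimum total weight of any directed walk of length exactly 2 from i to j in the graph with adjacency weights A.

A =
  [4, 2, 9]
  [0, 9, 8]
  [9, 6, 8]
A^⊗2 =
  [2, 6, 10]
  [4, 2, 9]
  [6, 11, 14]

Each entry (A^⊗2)_ij equals the minimum over all length-2 walks i = v_0 → v_1 → … → v_2 = j of Σ_t A[v_t][v_{t+1}]. For example, for (i, j) = (0, 2) we minimise over 3 possible intermediate vertex sequences; the minimum is 10, attained along the walk 0 → 1 → 2.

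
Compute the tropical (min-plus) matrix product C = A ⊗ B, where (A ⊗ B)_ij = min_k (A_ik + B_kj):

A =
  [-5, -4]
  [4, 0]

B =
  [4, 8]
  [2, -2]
A ⊗ B =
  [-2, -6]
  [2, -2]

Apply the min-plus product entry-by-entry:
  C[0][0] = min over k of (A[0][0] + B[0][0] = -5 + 4 = -1, A[0][1] + B[1][0] = -4 + 2 = -2) = -2 (attained at k = 1)
  C[0][1] = min over k of (A[0][0] + B[0][1] = -5 + 8 = 3, A[0][1] + B[1][1] = -4 + -2 = -6) = -6 (attained at k = 1)
  C[1][0] = min over k of (A[1][0] + B[0][0] = 4 + 4 = 8, A[1][1] + B[1][0] = 0 + 2 = 2) = 2 (attained at k = 1)
  C[1][1] = min over k of (A[1][0] + B[0][1] = 4 + 8 = 12, A[1][1] + B[1][1] = 0 + -2 = -2) = -2 (attained at k = 1)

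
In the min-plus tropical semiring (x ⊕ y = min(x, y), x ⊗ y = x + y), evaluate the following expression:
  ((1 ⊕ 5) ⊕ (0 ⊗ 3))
((1 ⊕ 5) ⊕ (0 ⊗ 3)) = 1

Expand innermost to outermost. Recall ⊕ takes the minimum of its arguments and ⊗ takes their sum. Working out the expression ((1 ⊕ 5) ⊕ (0 ⊗ 3)) gives 1.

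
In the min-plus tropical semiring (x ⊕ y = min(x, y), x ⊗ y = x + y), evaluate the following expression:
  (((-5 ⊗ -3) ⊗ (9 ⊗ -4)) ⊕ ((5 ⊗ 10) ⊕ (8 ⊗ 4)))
(((-5 ⊗ -3) ⊗ (9 ⊗ -4)) ⊕ ((5 ⊗ 10) ⊕ (8 ⊗ 4))) = -3

Expand innermost to outermost. Recall ⊕ takes the minimum of its arguments and ⊗ takes their sum. Working out the expression (((-5 ⊗ -3) ⊗ (9 ⊗ -4)) ⊕ ((5 ⊗ 10) ⊕ (8 ⊗ 4))) gives -3.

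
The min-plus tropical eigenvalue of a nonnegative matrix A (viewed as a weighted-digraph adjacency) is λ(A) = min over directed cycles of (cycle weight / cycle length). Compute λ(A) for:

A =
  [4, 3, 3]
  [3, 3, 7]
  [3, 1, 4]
λ(A) = 7/3

Enumerate directed cycles and compute their means (weight / length). Sample:
  cycle 0 → 0: weight = 4, length = 1, mean = 4/1 ≈ 4.000
  cycle 1 → 1: weight = 3, length = 1, mean = 3/1 ≈ 3.000
  cycle 2 → 2: weight = 4, length = 1, mean = 4/1 ≈ 4.000
  cycle 0 → 1 → 0: weight = 6, length = 2, mean = 6/2 ≈ 3.000
  cycle 0 → 2 → 0: weight = 6, length = 2, mean = 6/2 ≈ 3.000
  cycle 1 → 0 → 1: weight = 6, length = 2, mean = 6/2 ≈ 3.000
Minimum mean = 2.333, attained e.g. along the cycle 0 → 2 → 1 → 0 with weight 7 and length 3. So λ(A) = 7/3 = 7/3.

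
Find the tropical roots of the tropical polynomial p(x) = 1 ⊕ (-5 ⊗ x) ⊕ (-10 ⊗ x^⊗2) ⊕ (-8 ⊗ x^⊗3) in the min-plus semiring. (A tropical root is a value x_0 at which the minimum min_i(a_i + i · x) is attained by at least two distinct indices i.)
Roots: {-2, 5, 6}

Each tropical root is a break point of the lower envelope of the lines y = a_i + i · x (there are 4 lines, with slopes 0, 1, ..., 3). Only the lines that attain the minimum somewhere contribute to roots; other lines are dominated. Here the surviving (envelope) indices are i = 3, i = 2, i = 1, i = 0.
Intersections between consecutive envelope lines give the roots: for adjacent envelope indices i < j the intersection is x = (a_i − a_j) / (j − i). Reading off the sorted break points: {-2, 5, 6}.
Verification: at each break x_0, at least two indices attain the minimum of min_i(a_i + i · x_0).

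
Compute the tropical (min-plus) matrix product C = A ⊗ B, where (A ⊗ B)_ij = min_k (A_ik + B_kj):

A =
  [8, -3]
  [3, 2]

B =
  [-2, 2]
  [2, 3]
A ⊗ B =
  [-1, 0]
  [1, 5]

Apply the min-plus product entry-by-entry:
  C[0][0] = min over k of (A[0][0] + B[0][0] = 8 + -2 = 6, A[0][1] + B[1][0] = -3 + 2 = -1) = -1 (attained at k = 1)
  C[0][1] = min over k of (A[0][0] + B[0][1] = 8 + 2 = 10, A[0][1] + B[1][1] = -3 + 3 = 0) = 0 (attained at k = 1)
  C[1][0] = min over k of (A[1][0] + B[0][0] = 3 + -2 = 1, A[1][1] + B[1][0] = 2 + 2 = 4) = 1 (attained at k = 0)
  C[1][1] = min over k of (A[1][0] + B[0][1] = 3 + 2 = 5, A[1][1] + B[1][1] = 2 + 3 = 5) = 5 (attained at k = 0)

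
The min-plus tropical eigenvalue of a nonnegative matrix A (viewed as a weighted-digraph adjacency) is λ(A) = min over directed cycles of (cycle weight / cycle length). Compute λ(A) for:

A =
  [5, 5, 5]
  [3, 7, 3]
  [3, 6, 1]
λ(A) = 1

Enumerate directed cycles and compute their means (weight / length). Sample:
  cycle 0 → 0: weight = 5, length = 1, mean = 5/1 ≈ 5.000
  cycle 1 → 1: weight = 7, length = 1, mean = 7/1 ≈ 7.000
  cycle 2 → 2: weight = 1, length = 1, mean = 1/1 ≈ 1.000
  cycle 0 → 1 → 0: weight = 8, length = 2, mean = 8/2 ≈ 4.000
  cycle 0 → 2 → 0: weight = 8, length = 2, mean = 8/2 ≈ 4.000
  cycle 1 → 0 → 1: weight = 8, length = 2, mean = 8/2 ≈ 4.000
Minimum mean = 1.000, attained e.g. along the cycle 2 → 2 with weight 1 and length 1. So λ(A) = 1/1 = 1.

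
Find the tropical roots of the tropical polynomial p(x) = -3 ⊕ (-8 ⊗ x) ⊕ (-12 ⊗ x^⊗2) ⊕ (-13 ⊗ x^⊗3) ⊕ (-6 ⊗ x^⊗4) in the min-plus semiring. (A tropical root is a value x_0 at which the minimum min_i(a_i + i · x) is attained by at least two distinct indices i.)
Roots: {-7, 1, 4, 5}

Each tropical root is a break point of the lower envelope of the lines y = a_i + i · x (there are 5 lines, with slopes 0, 1, ..., 4). Only the lines that attain the minimum somewhere contribute to roots; other lines are dominated. Here the surviving (envelope) indices are i = 4, i = 3, i = 2, i = 1, i = 0.
Intersections between consecutive envelope lines give the roots: for adjacent envelope indices i < j the intersection is x = (a_i − a_j) / (j − i). Reading off the sorted break points: {-7, 1, 4, 5}.
Verification: at each break x_0, at least two indices attain the minimum of min_i(a_i + i · x_0).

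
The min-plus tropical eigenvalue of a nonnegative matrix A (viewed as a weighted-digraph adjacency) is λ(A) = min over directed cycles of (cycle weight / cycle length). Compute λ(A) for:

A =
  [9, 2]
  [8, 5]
λ(A) = 5

Enumerate directed cycles and compute their means (weight / length). Sample:
  cycle 0 → 0: weight = 9, length = 1, mean = 9/1 ≈ 9.000
  cycle 1 → 1: weight = 5, length = 1, mean = 5/1 ≈ 5.000
  cycle 0 → 1 → 0: weight = 10, length = 2, mean = 10/2 ≈ 5.000
  cycle 1 → 0 → 1: weight = 10, length = 2, mean = 10/2 ≈ 5.000
Minimum mean = 5.000, attained e.g. along the cycle 1 → 1 with weight 5 and length 1. So λ(A) = 5/1 = 5.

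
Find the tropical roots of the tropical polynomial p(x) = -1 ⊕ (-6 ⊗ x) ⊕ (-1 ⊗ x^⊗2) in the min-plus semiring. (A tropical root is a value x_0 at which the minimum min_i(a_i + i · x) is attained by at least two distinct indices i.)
Roots: {-5, 5}

Each tropical root is a break point of the lower envelope of the lines y = a_i + i · x (there are 3 lines, with slopes 0, 1, ..., 2). Only the lines that attain the minimum somewhere contribute to roots; other lines are dominated. Here the surviving (envelope) indices are i = 2, i = 1, i = 0.
Intersections between consecutive envelope lines give the roots: for adjacent envelope indices i < j the intersection is x = (a_i − a_j) / (j − i). Reading off the sorted break points: {-5, 5}.
Verification: at each break x_0, at least two indices attain the minimum of min_i(a_i + i · x_0).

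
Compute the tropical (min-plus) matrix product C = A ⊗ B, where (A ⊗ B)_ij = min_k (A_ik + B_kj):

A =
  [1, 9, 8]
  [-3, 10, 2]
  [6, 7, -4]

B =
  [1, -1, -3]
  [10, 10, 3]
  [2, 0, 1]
A ⊗ B =
  [2, 0, -2]
  [-2, -4, -6]
  [-2, -4, -3]

Apply the min-plus product entry-by-entry:
  C[0][0] = min over k of (A[0][0] + B[0][0] = 1 + 1 = 2, A[0][1] + B[1][0] = 9 + 10 = 19, A[0][2] + B[2][0] = 8 + 2 = 10) = 2 (attained at k = 0)
  C[0][1] = min over k of (A[0][0] + B[0][1] = 1 + -1 = 0, A[0][1] + B[1][1] = 9 + 10 = 19, A[0][2] + B[2][1] = 8 + 0 = 8) = 0 (attained at k = 0)
  C[0][2] = min over k of (A[0][0] + B[0][2] = 1 + -3 = -2, A[0][1] + B[1][2] = 9 + 3 = 12, A[0][2] + B[2][2] = 8 + 1 = 9) = -2 (attained at k = 0)
  C[1][0] = min over k of (A[1][0] + B[0][0] = -3 + 1 = -2, A[1][1] + B[1][0] = 10 + 10 = 20, A[1][2] + B[2][0] = 2 + 2 = 4) = -2 (attained at k = 0)
  C[1][1] = min over k of (A[1][0] + B[0][1] = -3 + -1 = -4, A[1][1] + B[1][1] = 10 + 10 = 20, A[1][2] + B[2][1] = 2 + 0 = 2) = -4 (attained at k = 0)
  C[1][2] = min over k of (A[1][0] + B[0][2] = -3 + -3 = -6, A[1][1] + B[1][2] = 10 + 3 = 13, A[1][2] + B[2][2] = 2 + 1 = 3) = -6 (attained at k = 0)
  C[2][0] = min over k of (A[2][0] + B[0][0] = 6 + 1 = 7, A[2][1] + B[1][0] = 7 + 10 = 17, A[2][2] + B[2][0] = -4 + 2 = -2) = -2 (attained at k = 2)
  C[2][1] = min over k of (A[2][0] + B[0][1] = 6 + -1 = 5, A[2][1] + B[1][1] = 7 + 10 = 17, A[2][2] + B[2][1] = -4 + 0 = -4) = -4 (attained at k = 2)
  C[2][2] = min over k of (A[2][0] + B[0][2] = 6 + -3 = 3, A[2][1] + B[1][2] = 7 + 3 = 10, A[2][2] + B[2][2] = -4 + 1 = -3) = -3 (attained at k = 2)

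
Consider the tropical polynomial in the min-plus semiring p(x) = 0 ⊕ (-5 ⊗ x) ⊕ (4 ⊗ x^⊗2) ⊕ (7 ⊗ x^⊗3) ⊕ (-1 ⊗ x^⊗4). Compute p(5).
p(5) = 0

A tropical monomial a ⊗ x^⊗i evaluates to a + i · x. Evaluating each term at x = 5:
  Term 0 contributes 0 + 0 · 5 = 0
  Term 1 contributes -5 + 1 · 5 = 0
  Term 2 contributes 4 + 2 · 5 = 14
  Term 3 contributes 7 + 3 · 5 = 22
  Term 4 contributes -1 + 4 · 5 = 19
p(5) = ⊕ of these = min[0, 0, 14, 22, 19] = 0.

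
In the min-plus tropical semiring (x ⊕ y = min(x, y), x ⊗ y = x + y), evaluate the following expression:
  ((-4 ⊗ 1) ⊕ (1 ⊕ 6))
((-4 ⊗ 1) ⊕ (1 ⊕ 6)) = -3

Expand innermost to outermost. Recall ⊕ takes the minimum of its arguments and ⊗ takes their sum. Working out the expression ((-4 ⊗ 1) ⊕ (1 ⊕ 6)) gives -3.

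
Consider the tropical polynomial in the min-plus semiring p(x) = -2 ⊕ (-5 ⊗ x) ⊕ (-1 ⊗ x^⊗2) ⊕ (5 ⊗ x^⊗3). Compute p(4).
p(4) = -2

A tropical monomial a ⊗ x^⊗i evaluates to a + i · x. Evaluating each term at x = 4:
  Term 0 contributes -2 + 0 · 4 = -2
  Term 1 contributes -5 + 1 · 4 = -1
  Term 2 contributes -1 + 2 · 4 = 7
  Term 3 contributes 5 + 3 · 4 = 17
p(4) = ⊕ of these = min[-2, -1, 7, 17] = -2.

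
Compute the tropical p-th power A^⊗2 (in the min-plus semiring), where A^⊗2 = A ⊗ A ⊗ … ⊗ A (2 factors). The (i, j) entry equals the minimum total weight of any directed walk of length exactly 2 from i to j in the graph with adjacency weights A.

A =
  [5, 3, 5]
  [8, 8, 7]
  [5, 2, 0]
A^⊗2 =
  [10, 7, 5]
  [12, 9, 7]
  [5, 2, 0]

Each entry (A^⊗2)_ij equals the minimum over all length-2 walks i = v_0 → v_1 → … → v_2 = j of Σ_t A[v_t][v_{t+1}]. For example, for (i, j) = (0, 2) we minimise over 3 possible intermediate vertex sequences; the minimum is 5, attained along the walk 0 → 2 → 2.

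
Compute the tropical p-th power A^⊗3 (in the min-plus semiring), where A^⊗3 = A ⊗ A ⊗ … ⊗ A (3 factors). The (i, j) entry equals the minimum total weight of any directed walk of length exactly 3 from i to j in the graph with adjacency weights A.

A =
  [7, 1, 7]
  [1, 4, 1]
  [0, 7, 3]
A^⊗3 =
  [2, 3, 5]
  [3, 2, 3]
  [2, 4, 2]

Each entry (A^⊗3)_ij equals the minimum over all length-3 walks i = v_0 → v_1 → … → v_3 = j of Σ_t A[v_t][v_{t+1}]. For example, for (i, j) = (0, 2) we minimise over 9 possible intermediate vertex sequences; the minimum is 5, attained along the walk 0 → 1 → 2 → 2.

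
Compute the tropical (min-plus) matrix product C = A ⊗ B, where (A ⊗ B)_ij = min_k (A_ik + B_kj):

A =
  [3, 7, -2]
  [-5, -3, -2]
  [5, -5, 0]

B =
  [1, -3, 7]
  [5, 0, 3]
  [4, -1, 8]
A ⊗ B =
  [2, -3, 6]
  [-4, -8, 0]
  [0, -5, -2]

Apply the min-plus product entry-by-entry:
  C[0][0] = min over k of (A[0][0] + B[0][0] = 3 + 1 = 4, A[0][1] + B[1][0] = 7 + 5 = 12, A[0][2] + B[2][0] = -2 + 4 = 2) = 2 (attained at k = 2)
  C[0][1] = min over k of (A[0][0] + B[0][1] = 3 + -3 = 0, A[0][1] + B[1][1] = 7 + 0 = 7, A[0][2] + B[2][1] = -2 + -1 = -3) = -3 (attained at k = 2)
  C[0][2] = min over k of (A[0][0] + B[0][2] = 3 + 7 = 10, A[0][1] + B[1][2] = 7 + 3 = 10, A[0][2] + B[2][2] = -2 + 8 = 6) = 6 (attained at k = 2)
  C[1][0] = min over k of (A[1][0] + B[0][0] = -5 + 1 = -4, A[1][1] + B[1][0] = -3 + 5 = 2, A[1][2] + B[2][0] = -2 + 4 = 2) = -4 (attained at k = 0)
  C[1][1] = min over k of (A[1][0] + B[0][1] = -5 + -3 = -8, A[1][1] + B[1][1] = -3 + 0 = -3, A[1][2] + B[2][1] = -2 + -1 = -3) = -8 (attained at k = 0)
  C[1][2] = min over k of (A[1][0] + B[0][2] = -5 + 7 = 2, A[1][1] + B[1][2] = -3 + 3 = 0, A[1][2] + B[2][2] = -2 + 8 = 6) = 0 (attained at k = 1)
  C[2][0] = min over k of (A[2][0] + B[0][0] = 5 + 1 = 6, A[2][1] + B[1][0] = -5 + 5 = 0, A[2][2] + B[2][0] = 0 + 4 = 4) = 0 (attained at k = 1)
  C[2][1] = min over k of (A[2][0] + B[0][1] = 5 + -3 = 2, A[2][1] + B[1][1] = -5 + 0 = -5, A[2][2] + B[2][1] = 0 + -1 = -1) = -5 (attained at k = 1)
  C[2][2] = min over k of (A[2][0] + B[0][2] = 5 + 7 = 12, A[2][1] + B[1][2] = -5 + 3 = -2, A[2][2] + B[2][2] = 0 + 8 = 8) = -2 (attained at k = 1)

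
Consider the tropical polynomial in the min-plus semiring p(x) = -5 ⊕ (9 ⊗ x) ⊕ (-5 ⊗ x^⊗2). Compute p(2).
p(2) = -5

A tropical monomial a ⊗ x^⊗i evaluates to a + i · x. Evaluating each term at x = 2:
  Term 0 contributes -5 + 0 · 2 = -5
  Term 1 contributes 9 + 1 · 2 = 11
  Term 2 contributes -5 + 2 · 2 = -1
p(2) = ⊕ of these = min[-5, 11, -1] = -5.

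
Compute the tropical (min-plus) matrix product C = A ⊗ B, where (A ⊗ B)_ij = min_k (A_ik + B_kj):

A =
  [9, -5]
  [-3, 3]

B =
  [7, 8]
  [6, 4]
A ⊗ B =
  [1, -1]
  [4, 5]

Apply the min-plus product entry-by-entry:
  C[0][0] = min over k of (A[0][0] + B[0][0] = 9 + 7 = 16, A[0][1] + B[1][0] = -5 + 6 = 1) = 1 (attained at k = 1)
  C[0][1] = min over k of (A[0][0] + B[0][1] = 9 + 8 = 17, A[0][1] + B[1][1] = -5 + 4 = -1) = -1 (attained at k = 1)
  C[1][0] = min over k of (A[1][0] + B[0][0] = -3 + 7 = 4, A[1][1] + B[1][0] = 3 + 6 = 9) = 4 (attained at k = 0)
  C[1][1] = min over k of (A[1][0] + B[0][1] = -3 + 8 = 5, A[1][1] + B[1][1] = 3 + 4 = 7) = 5 (attained at k = 0)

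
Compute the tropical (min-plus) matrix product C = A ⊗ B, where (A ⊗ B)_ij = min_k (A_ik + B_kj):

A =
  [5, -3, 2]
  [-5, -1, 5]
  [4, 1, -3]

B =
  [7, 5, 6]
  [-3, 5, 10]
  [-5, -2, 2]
A ⊗ B =
  [-6, 0, 4]
  [-4, 0, 1]
  [-8, -5, -1]

Apply the min-plus product entry-by-entry:
  C[0][0] = min over k of (A[0][0] + B[0][0] = 5 + 7 = 12, A[0][1] + B[1][0] = -3 + -3 = -6, A[0][2] + B[2][0] = 2 + -5 = -3) = -6 (attained at k = 1)
  C[0][1] = min over k of (A[0][0] + B[0][1] = 5 + 5 = 10, A[0][1] + B[1][1] = -3 + 5 = 2, A[0][2] + B[2][1] = 2 + -2 = 0) = 0 (attained at k = 2)
  C[0][2] = min over k of (A[0][0] + B[0][2] = 5 + 6 = 11, A[0][1] + B[1][2] = -3 + 10 = 7, A[0][2] + B[2][2] = 2 + 2 = 4) = 4 (attained at k = 2)
  C[1][0] = min over k of (A[1][0] + B[0][0] = -5 + 7 = 2, A[1][1] + B[1][0] = -1 + -3 = -4, A[1][2] + B[2][0] = 5 + -5 = 0) = -4 (attained at k = 1)
  C[1][1] = min over k of (A[1][0] + B[0][1] = -5 + 5 = 0, A[1][1] + B[1][1] = -1 + 5 = 4, A[1][2] + B[2][1] = 5 + -2 = 3) = 0 (attained at k = 0)
  C[1][2] = min over k of (A[1][0] + B[0][2] = -5 + 6 = 1, A[1][1] + B[1][2] = -1 + 10 = 9, A[1][2] + B[2][2] = 5 + 2 = 7) = 1 (attained at k = 0)
  C[2][0] = min over k of (A[2][0] + B[0][0] = 4 + 7 = 11, A[2][1] + B[1][0] = 1 + -3 = -2, A[2][2] + B[2][0] = -3 + -5 = -8) = -8 (attained at k = 2)
  C[2][1] = min over k of (A[2][0] + B[0][1] = 4 + 5 = 9, A[2][1] + B[1][1] = 1 + 5 = 6, A[2][2] + B[2][1] = -3 + -2 = -5) = -5 (attained at k = 2)
  C[2][2] = min over k of (A[2][0] + B[0][2] = 4 + 6 = 10, A[2][1] + B[1][2] = 1 + 10 = 11, A[2][2] + B[2][2] = -3 + 2 = -1) = -1 (attained at k = 2)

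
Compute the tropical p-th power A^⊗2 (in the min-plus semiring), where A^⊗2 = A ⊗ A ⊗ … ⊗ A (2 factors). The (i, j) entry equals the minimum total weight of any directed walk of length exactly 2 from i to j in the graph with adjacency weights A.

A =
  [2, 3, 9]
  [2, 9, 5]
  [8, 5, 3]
A^⊗2 =
  [4, 5, 8]
  [4, 5, 8]
  [7, 8, 6]

Each entry (A^⊗2)_ij equals the minimum over all length-2 walks i = v_0 → v_1 → … → v_2 = j of Σ_t A[v_t][v_{t+1}]. For example, for (i, j) = (0, 2) we minimise over 3 possible intermediate vertex sequences; the minimum is 8, attained along the walk 0 → 1 → 2.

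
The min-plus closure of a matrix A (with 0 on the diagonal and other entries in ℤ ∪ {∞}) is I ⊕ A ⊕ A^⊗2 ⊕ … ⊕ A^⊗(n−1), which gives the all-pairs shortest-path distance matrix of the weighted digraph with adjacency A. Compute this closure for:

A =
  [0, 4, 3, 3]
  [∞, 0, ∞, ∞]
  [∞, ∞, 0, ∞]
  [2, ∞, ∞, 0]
Closure =
  [0, 4, 3, 3]
  [∞, 0, ∞, ∞]
  [∞, ∞, 0, ∞]
  [2, 6, 5, 0]

This is the Floyd-Warshall all-pairs shortest-path computation. For each intermediate vertex k = 0, 1, …, 3, update dist[i][j] ← min(dist[i][j], dist[i][k] + dist[k][j]). The final matrix gives, for each (i, j), the minimum total weight of any directed path from i to j (possibly empty when i = j).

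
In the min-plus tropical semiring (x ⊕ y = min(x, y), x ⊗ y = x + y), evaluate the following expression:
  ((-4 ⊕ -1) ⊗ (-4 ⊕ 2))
((-4 ⊕ -1) ⊗ (-4 ⊕ 2)) = -8

Expand innermost to outermost. Recall ⊕ takes the minimum of its arguments and ⊗ takes their sum. Working out the expression ((-4 ⊕ -1) ⊗ (-4 ⊕ 2)) gives -8.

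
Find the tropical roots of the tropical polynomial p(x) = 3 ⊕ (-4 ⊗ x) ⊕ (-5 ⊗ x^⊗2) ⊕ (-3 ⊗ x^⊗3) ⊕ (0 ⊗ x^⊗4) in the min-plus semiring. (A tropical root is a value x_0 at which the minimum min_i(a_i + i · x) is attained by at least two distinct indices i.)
Roots: {-3, -2, 1, 7}

Each tropical root is a break point of the lower envelope of the lines y = a_i + i · x (there are 5 lines, with slopes 0, 1, ..., 4). Only the lines that attain the minimum somewhere contribute to roots; other lines are dominated. Here the surviving (envelope) indices are i = 4, i = 3, i = 2, i = 1, i = 0.
Intersections between consecutive envelope lines give the roots: for adjacent envelope indices i < j the intersection is x = (a_i − a_j) / (j − i). Reading off the sorted break points: {-3, -2, 1, 7}.
Verification: at each break x_0, at least two indices attain the minimum of min_i(a_i + i · x_0).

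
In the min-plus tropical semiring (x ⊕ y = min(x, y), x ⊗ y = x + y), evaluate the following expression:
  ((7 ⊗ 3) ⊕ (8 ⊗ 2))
((7 ⊗ 3) ⊕ (8 ⊗ 2)) = 10

Expand innermost to outermost. Recall ⊕ takes the minimum of its arguments and ⊗ takes their sum. Working out the expression ((7 ⊗ 3) ⊕ (8 ⊗ 2)) gives 10.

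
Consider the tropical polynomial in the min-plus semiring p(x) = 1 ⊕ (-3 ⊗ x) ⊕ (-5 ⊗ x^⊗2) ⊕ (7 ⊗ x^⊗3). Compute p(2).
p(2) = -1

A tropical monomial a ⊗ x^⊗i evaluates to a + i · x. Evaluating each term at x = 2:
  Term 0 contributes 1 + 0 · 2 = 1
  Term 1 contributes -3 + 1 · 2 = -1
  Term 2 contributes -5 + 2 · 2 = -1
  Term 3 contributes 7 + 3 · 2 = 13
p(2) = ⊕ of these = min[1, -1, -1, 13] = -1.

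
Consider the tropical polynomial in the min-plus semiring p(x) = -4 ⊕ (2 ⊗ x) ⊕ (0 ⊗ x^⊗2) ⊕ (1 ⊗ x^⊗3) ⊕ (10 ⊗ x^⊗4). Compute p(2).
p(2) = -4

A tropical monomial a ⊗ x^⊗i evaluates to a + i · x. Evaluating each term at x = 2:
  Term 0 contributes -4 + 0 · 2 = -4
  Term 1 contributes 2 + 1 · 2 = 4
  Term 2 contributes 0 + 2 · 2 = 4
  Term 3 contributes 1 + 3 · 2 = 7
  Term 4 contributes 10 + 4 · 2 = 18
p(2) = ⊕ of these = min[-4, 4, 4, 7, 18] = -4.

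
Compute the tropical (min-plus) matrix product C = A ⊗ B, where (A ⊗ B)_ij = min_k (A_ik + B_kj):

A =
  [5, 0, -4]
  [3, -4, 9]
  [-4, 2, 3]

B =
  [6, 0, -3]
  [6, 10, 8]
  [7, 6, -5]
A ⊗ B =
  [3, 2, -9]
  [2, 3, 0]
  [2, -4, -7]

Apply the min-plus product entry-by-entry:
  C[0][0] = min over k of (A[0][0] + B[0][0] = 5 + 6 = 11, A[0][1] + B[1][0] = 0 + 6 = 6, A[0][2] + B[2][0] = -4 + 7 = 3) = 3 (attained at k = 2)
  C[0][1] = min over k of (A[0][0] + B[0][1] = 5 + 0 = 5, A[0][1] + B[1][1] = 0 + 10 = 10, A[0][2] + B[2][1] = -4 + 6 = 2) = 2 (attained at k = 2)
  C[0][2] = min over k of (A[0][0] + B[0][2] = 5 + -3 = 2, A[0][1] + B[1][2] = 0 + 8 = 8, A[0][2] + B[2][2] = -4 + -5 = -9) = -9 (attained at k = 2)
  C[1][0] = min over k of (A[1][0] + B[0][0] = 3 + 6 = 9, A[1][1] + B[1][0] = -4 + 6 = 2, A[1][2] + B[2][0] = 9 + 7 = 16) = 2 (attained at k = 1)
  C[1][1] = min over k of (A[1][0] + B[0][1] = 3 + 0 = 3, A[1][1] + B[1][1] = -4 + 10 = 6, A[1][2] + B[2][1] = 9 + 6 = 15) = 3 (attained at k = 0)
  C[1][2] = min over k of (A[1][0] + B[0][2] = 3 + -3 = 0, A[1][1] + B[1][2] = -4 + 8 = 4, A[1][2] + B[2][2] = 9 + -5 = 4) = 0 (attained at k = 0)
  C[2][0] = min over k of (A[2][0] + B[0][0] = -4 + 6 = 2, A[2][1] + B[1][0] = 2 + 6 = 8, A[2][2] + B[2][0] = 3 + 7 = 10) = 2 (attained at k = 0)
  C[2][1] = min over k of (A[2][0] + B[0][1] = -4 + 0 = -4, A[2][1] + B[1][1] = 2 + 10 = 12, A[2][2] + B[2][1] = 3 + 6 = 9) = -4 (attained at k = 0)
  C[2][2] = min over k of (A[2][0] + B[0][2] = -4 + -3 = -7, A[2][1] + B[1][2] = 2 + 8 = 10, A[2][2] + B[2][2] = 3 + -5 = -2) = -7 (attained at k = 0)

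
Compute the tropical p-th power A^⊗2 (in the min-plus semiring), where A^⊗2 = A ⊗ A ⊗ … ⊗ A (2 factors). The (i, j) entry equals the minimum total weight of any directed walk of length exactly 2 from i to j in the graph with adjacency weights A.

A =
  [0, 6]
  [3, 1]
A^⊗2 =
  [0, 6]
  [3, 2]

Each entry (A^⊗2)_ij equals the minimum over all length-2 walks i = v_0 → v_1 → … → v_2 = j of Σ_t A[v_t][v_{t+1}]. For example, for (i, j) = (0, 1) we minimise over 2 possible intermediate vertex sequences; the minimum is 6, attained along the walk 0 → 0 → 1.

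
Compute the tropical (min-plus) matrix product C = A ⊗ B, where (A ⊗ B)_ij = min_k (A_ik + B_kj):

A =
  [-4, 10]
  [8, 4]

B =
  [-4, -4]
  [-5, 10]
A ⊗ B =
  [-8, -8]
  [-1, 4]

Apply the min-plus product entry-by-entry:
  C[0][0] = min over k of (A[0][0] + B[0][0] = -4 + -4 = -8, A[0][1] + B[1][0] = 10 + -5 = 5) = -8 (attained at k = 0)
  C[0][1] = min over k of (A[0][0] + B[0][1] = -4 + -4 = -8, A[0][1] + B[1][1] = 10 + 10 = 20) = -8 (attained at k = 0)
  C[1][0] = min over k of (A[1][0] + B[0][0] = 8 + -4 = 4, A[1][1] + B[1][0] = 4 + -5 = -1) = -1 (attained at k = 1)
  C[1][1] = min over k of (A[1][0] + B[0][1] = 8 + -4 = 4, A[1][1] + B[1][1] = 4 + 10 = 14) = 4 (attained at k = 0)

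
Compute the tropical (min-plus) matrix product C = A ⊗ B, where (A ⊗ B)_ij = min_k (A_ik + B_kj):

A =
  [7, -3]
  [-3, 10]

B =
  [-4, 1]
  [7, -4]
A ⊗ B =
  [3, -7]
  [-7, -2]

Apply the min-plus product entry-by-entry:
  C[0][0] = min over k of (A[0][0] + B[0][0] = 7 + -4 = 3, A[0][1] + B[1][0] = -3 + 7 = 4) = 3 (attained at k = 0)
  C[0][1] = min over k of (A[0][0] + B[0][1] = 7 + 1 = 8, A[0][1] + B[1][1] = -3 + -4 = -7) = -7 (attained at k = 1)
  C[1][0] = min over k of (A[1][0] + B[0][0] = -3 + -4 = -7, A[1][1] + B[1][0] = 10 + 7 = 17) = -7 (attained at k = 0)
  C[1][1] = min over k of (A[1][0] + B[0][1] = -3 + 1 = -2, A[1][1] + B[1][1] = 10 + -4 = 6) = -2 (attained at k = 0)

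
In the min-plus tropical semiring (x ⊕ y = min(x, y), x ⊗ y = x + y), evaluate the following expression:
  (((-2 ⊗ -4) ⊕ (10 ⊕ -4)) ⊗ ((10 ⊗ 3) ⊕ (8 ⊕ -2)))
(((-2 ⊗ -4) ⊕ (10 ⊕ -4)) ⊗ ((10 ⊗ 3) ⊕ (8 ⊕ -2))) = -8

Expand innermost to outermost. Recall ⊕ takes the minimum of its arguments and ⊗ takes their sum. Working out the expression (((-2 ⊗ -4) ⊕ (10 ⊕ -4)) ⊗ ((10 ⊗ 3) ⊕ (8 ⊕ -2))) gives -8.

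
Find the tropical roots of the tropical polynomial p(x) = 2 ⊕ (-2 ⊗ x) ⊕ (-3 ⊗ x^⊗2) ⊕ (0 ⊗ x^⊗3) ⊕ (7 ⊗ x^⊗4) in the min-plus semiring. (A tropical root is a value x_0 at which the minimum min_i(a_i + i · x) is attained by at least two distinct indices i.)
Roots: {-7, -3, 1, 4}

Each tropical root is a break point of the lower envelope of the lines y = a_i + i · x (there are 5 lines, with slopes 0, 1, ..., 4). Only the lines that attain the minimum somewhere contribute to roots; other lines are dominated. Here the surviving (envelope) indices are i = 4, i = 3, i = 2, i = 1, i = 0.
Intersections between consecutive envelope lines give the roots: for adjacent envelope indices i < j the intersection is x = (a_i − a_j) / (j − i). Reading off the sorted break points: {-7, -3, 1, 4}.
Verification: at each break x_0, at least two indices attain the minimum of min_i(a_i + i · x_0).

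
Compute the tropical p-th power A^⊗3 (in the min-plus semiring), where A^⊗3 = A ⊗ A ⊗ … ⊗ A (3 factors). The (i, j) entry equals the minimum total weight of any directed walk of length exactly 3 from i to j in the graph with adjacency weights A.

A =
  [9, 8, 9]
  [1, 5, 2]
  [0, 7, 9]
A^⊗3 =
  [10, 17, 15]
  [7, 10, 11]
  [9, 13, 10]

Each entry (A^⊗3)_ij equals the minimum over all length-3 walks i = v_0 → v_1 → … → v_3 = j of Σ_t A[v_t][v_{t+1}]. For example, for (i, j) = (0, 2) we minimise over 9 possible intermediate vertex sequences; the minimum is 15, attained along the walk 0 → 1 → 1 → 2.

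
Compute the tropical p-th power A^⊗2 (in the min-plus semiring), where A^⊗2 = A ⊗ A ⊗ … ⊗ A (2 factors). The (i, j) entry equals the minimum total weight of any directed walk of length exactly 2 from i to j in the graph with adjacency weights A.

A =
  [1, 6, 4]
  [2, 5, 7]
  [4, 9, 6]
A^⊗2 =
  [2, 7, 5]
  [3, 8, 6]
  [5, 10, 8]

Each entry (A^⊗2)_ij equals the minimum over all length-2 walks i = v_0 → v_1 → … → v_2 = j of Σ_t A[v_t][v_{t+1}]. For example, for (i, j) = (0, 2) we minimise over 3 possible intermediate vertex sequences; the minimum is 5, attained along the walk 0 → 0 → 2.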